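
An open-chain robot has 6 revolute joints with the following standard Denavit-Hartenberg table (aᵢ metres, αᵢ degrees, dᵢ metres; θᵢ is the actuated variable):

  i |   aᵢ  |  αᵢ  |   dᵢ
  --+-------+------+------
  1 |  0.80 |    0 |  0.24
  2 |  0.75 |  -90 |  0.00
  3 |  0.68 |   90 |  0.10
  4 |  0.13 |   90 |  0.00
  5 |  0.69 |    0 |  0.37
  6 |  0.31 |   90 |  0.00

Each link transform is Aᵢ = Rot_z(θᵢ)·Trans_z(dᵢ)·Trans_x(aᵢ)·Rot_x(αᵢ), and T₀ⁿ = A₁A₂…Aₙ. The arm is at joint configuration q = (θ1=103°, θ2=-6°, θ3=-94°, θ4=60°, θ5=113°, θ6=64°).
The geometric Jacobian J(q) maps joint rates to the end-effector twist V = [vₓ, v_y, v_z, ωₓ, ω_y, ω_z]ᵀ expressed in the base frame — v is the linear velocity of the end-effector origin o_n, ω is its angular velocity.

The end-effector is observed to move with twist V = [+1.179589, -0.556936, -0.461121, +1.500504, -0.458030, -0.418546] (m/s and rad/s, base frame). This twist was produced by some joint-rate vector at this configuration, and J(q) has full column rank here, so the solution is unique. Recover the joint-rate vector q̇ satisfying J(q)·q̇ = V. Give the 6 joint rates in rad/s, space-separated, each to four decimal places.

-0.9310 -0.4040 -0.8800 0.5720 0.6180 0.4890

o_n = [0.2849, 0.8830, 0.9685]
J₁: ẑ×o_n = [-0.8830, 0.2849, 0.0000], ω = ẑ
J2: z=[0.0000, 0.0000, 1.0000] o=[-0.1800, 0.7795, 0.2400] → [-0.1035, 0.4649, 0.0000, 0.0000, 0.0000, 1.0000]
J3: z=[-0.9925, -0.1219, 0.0000] o=[-0.2714, 1.5239, 0.2400] → [-0.0888, 0.7231, 0.7039, -0.9925, -0.1219, 0.0000]
J4: z=[0.1216, -0.9901, -0.0698] o=[-0.3648, 1.4646, 0.9183] → [-0.0902, -0.0514, 0.5726, 0.1216, -0.9901, -0.0698]
J5: z=[0.5036, 0.0010, 0.8639] o=[-0.4760, 1.4464, 0.9832] → [0.4867, 0.6648, -0.2845, 0.5036, 0.0010, 0.8639]
J6: z=[0.5036, 0.0010, 0.8639] o=[0.0181, 0.8557, 1.1241] → [-0.0238, 0.3088, 0.0135, 0.5036, 0.0010, 0.8639]
q̇ = J⁺·V = [-0.9310, -0.4040, -0.8800, 0.5720, 0.6180, 0.4890]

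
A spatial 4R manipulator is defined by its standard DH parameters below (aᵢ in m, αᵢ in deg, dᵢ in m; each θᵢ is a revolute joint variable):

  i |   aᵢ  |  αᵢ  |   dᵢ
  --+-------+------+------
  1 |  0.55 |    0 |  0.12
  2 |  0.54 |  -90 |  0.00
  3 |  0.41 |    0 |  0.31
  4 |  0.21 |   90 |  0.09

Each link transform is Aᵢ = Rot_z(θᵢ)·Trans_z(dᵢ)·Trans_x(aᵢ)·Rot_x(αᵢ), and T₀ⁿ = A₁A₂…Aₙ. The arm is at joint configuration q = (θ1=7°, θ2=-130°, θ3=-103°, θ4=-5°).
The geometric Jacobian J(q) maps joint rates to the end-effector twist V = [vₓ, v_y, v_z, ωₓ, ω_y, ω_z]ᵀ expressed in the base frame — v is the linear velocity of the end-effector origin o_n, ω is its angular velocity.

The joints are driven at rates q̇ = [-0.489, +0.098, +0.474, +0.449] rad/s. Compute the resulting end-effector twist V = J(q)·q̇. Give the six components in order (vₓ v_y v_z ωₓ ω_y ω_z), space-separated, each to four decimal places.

-0.3815 -0.6300 0.1036 0.7741 -0.5027 -0.3910

o_n = [0.6728, -0.4719, 0.7192]
J₁: ẑ×o_n = [0.4719, 0.6728, -0.0000], ω = ẑ
J2: z=[0.0000, 0.0000, 1.0000] o=[0.5459, 0.0670, 0.1200] → [0.5390, 0.1269, -0.0000, 0.0000, 0.0000, 1.0000]
J3: z=[0.8387, -0.5446, 0.0000] o=[0.2518, -0.3859, 0.1200] → [-0.3264, -0.5025, 0.1571, 0.8387, -0.5446, 0.0000]
J4: z=[0.8387, -0.5446, 0.0000] o=[0.5620, -0.4773, 0.5195] → [-0.1088, -0.1675, 0.0649, 0.8387, -0.5446, 0.0000]
V = J·q̇ = [-0.3815, -0.6300, 0.1036, 0.7741, -0.5027, -0.3910]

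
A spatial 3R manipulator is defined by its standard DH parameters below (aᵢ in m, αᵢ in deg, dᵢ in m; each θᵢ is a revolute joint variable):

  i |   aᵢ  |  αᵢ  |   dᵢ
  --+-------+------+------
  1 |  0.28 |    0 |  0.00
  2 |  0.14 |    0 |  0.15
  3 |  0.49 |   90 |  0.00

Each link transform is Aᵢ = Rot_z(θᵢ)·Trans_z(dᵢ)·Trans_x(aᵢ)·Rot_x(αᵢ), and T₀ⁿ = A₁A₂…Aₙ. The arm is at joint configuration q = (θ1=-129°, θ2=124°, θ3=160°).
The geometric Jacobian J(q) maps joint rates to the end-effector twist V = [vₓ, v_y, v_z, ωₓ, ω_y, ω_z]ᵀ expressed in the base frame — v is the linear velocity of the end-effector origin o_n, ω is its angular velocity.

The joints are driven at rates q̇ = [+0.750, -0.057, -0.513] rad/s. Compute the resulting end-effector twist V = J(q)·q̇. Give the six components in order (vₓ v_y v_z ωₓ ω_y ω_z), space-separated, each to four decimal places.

0.1344 -0.1154 0.0000 0.0000 0.0000 0.1800

o_n = [-0.4808, -0.0227, 0.1500]
J₁: ẑ×o_n = [0.0227, -0.4808, 0.0000], ω = ẑ
J2: z=[0.0000, 0.0000, 1.0000] o=[-0.1762, -0.2176, 0.0000] → [-0.1949, -0.3046, 0.0000, 0.0000, 0.0000, 1.0000]
J3: z=[0.0000, 0.0000, 1.0000] o=[-0.0367, -0.2298, 0.1500] → [-0.2071, -0.4441, 0.0000, 0.0000, 0.0000, 1.0000]
V = J·q̇ = [0.1344, -0.1154, 0.0000, 0.0000, 0.0000, 0.1800]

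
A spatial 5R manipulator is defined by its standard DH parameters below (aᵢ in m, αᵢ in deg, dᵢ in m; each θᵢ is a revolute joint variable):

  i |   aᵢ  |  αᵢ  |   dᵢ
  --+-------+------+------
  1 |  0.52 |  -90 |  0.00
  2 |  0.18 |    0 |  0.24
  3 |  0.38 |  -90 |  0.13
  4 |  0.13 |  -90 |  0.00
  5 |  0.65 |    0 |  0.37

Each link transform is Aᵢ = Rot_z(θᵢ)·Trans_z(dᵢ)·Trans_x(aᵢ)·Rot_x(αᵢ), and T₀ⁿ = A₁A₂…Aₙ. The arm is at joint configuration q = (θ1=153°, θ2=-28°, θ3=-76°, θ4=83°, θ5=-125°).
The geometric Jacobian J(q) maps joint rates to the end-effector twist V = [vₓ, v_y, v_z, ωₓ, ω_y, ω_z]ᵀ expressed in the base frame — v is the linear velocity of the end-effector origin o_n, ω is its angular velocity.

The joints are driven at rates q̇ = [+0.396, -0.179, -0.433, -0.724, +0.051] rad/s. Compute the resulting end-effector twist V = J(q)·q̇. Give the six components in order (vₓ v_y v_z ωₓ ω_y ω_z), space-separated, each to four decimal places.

o_n = [-1.3258, 0.0404, 0.1970]
J₁: ẑ×o_n = [-0.0404, -1.3258, 0.0000], ω = ẑ
J2: z=[-0.4540, -0.8910, 0.0000] o=[-0.4633, 0.2361, 0.0000] → [-0.1755, 0.0894, -0.6796, -0.4540, -0.8910, 0.0000]
J3: z=[-0.4540, -0.8910, 0.0000] o=[-0.7139, 0.0944, 0.0845] → [-0.1002, 0.0511, -0.5207, -0.4540, -0.8910, 0.0000]
J4: z=[-0.8645, 0.4405, 0.2419] o=[-0.6910, -0.0632, 0.4532] → [-0.1379, -0.3751, 0.1901, -0.8645, 0.4405, 0.2419]
J5: z=[-0.1586, 0.2176, -0.9631] o=[-0.6290, 0.0500, 0.4686] → [-0.0684, 0.6280, 0.1532, -0.1586, 0.2176, -0.9631]
V = J·q̇ = [0.1552, -0.2595, 0.2173, 0.8957, 0.2375, 0.1717]

0.1552 -0.2595 0.2173 0.8957 0.2375 0.1717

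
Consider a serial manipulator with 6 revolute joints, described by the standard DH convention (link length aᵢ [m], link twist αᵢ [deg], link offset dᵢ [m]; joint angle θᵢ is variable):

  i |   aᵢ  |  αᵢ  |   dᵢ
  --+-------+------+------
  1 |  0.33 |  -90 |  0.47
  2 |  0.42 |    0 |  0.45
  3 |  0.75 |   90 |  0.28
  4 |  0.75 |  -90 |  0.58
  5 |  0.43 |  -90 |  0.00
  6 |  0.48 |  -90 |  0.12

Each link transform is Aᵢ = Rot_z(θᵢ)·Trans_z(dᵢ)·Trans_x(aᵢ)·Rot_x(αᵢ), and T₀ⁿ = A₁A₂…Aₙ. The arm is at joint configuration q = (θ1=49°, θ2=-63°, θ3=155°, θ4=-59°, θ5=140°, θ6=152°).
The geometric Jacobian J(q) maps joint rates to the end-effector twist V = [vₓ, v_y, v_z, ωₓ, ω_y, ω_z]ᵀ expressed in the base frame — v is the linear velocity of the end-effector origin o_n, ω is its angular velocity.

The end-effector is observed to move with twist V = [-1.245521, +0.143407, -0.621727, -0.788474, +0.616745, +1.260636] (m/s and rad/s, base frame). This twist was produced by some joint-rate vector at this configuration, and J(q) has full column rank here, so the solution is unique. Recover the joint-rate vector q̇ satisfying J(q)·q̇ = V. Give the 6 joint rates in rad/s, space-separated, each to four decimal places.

0.8970 0.4940 0.4650 -0.3280 -0.2890 0.3440

o_n = [0.7278, 0.9001, -0.0795]
J₁: ẑ×o_n = [-0.9001, 0.7278, 0.0000], ω = ẑ
J2: z=[-0.7547, 0.6561, 0.0000] o=[0.2165, 0.2491, 0.4700] → [-0.3605, -0.4147, -0.8268, -0.7547, 0.6561, 0.0000]
J3: z=[-0.7547, 0.6561, 0.0000] o=[0.0020, 0.6882, 0.8442] → [-0.6060, -0.6971, -0.6361, -0.7547, 0.6561, 0.0000]
J4: z=[0.6557, 0.7542, -0.0349] o=[-0.2265, 0.8521, 0.0947] → [-0.1297, 0.0809, -0.6883, 0.6557, 0.7542, -0.0349]
J5: z=[-0.4083, 0.3153, -0.8566] o=[0.6301, 0.8577, -0.3116] → [0.1095, 0.0111, -0.0481, -0.4083, 0.3153, -0.8566]
J6: z=[0.0940, 0.9480, 0.3041] o=[0.2397, 0.8389, -0.1324] → [0.0316, 0.1435, -0.4570, 0.0940, 0.9480, 0.3041]
q̇ = J⁺·V = [0.8970, 0.4940, 0.4650, -0.3280, -0.2890, 0.3440]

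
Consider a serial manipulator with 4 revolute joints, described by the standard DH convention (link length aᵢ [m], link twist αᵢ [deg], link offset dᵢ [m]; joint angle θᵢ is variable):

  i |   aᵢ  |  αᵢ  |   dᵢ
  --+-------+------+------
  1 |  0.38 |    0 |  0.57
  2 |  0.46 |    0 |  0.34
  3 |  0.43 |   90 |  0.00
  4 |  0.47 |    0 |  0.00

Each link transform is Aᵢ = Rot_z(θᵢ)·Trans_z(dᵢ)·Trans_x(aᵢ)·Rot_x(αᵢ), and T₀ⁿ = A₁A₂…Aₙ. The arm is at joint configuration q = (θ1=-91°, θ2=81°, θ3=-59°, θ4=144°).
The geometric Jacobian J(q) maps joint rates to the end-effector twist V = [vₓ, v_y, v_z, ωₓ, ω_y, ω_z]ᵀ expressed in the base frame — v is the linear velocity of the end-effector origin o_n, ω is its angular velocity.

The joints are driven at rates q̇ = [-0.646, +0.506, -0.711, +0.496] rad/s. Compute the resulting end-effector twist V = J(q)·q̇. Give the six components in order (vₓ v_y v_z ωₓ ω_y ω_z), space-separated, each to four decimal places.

o_n = [0.4642, -0.5063, 1.1863]
J₁: ẑ×o_n = [0.5063, 0.4642, -0.0000], ω = ẑ
J2: z=[0.0000, 0.0000, 1.0000] o=[-0.0066, -0.3799, 0.5700] → [0.1263, 0.4708, -0.0000, 0.0000, 0.0000, 1.0000]
J3: z=[0.0000, 0.0000, 1.0000] o=[0.4464, -0.4598, 0.9100] → [0.0465, 0.0178, -0.0000, 0.0000, 0.0000, 1.0000]
J4: z=[-0.9336, -0.3584, 0.0000] o=[0.6005, -0.8613, 0.9100] → [-0.0990, 0.2579, -0.3802, -0.9336, -0.3584, 0.0000]
V = J·q̇ = [-0.3453, 0.0536, -0.1886, -0.4631, -0.1778, -0.8510]

-0.3453 0.0536 -0.1886 -0.4631 -0.1778 -0.8510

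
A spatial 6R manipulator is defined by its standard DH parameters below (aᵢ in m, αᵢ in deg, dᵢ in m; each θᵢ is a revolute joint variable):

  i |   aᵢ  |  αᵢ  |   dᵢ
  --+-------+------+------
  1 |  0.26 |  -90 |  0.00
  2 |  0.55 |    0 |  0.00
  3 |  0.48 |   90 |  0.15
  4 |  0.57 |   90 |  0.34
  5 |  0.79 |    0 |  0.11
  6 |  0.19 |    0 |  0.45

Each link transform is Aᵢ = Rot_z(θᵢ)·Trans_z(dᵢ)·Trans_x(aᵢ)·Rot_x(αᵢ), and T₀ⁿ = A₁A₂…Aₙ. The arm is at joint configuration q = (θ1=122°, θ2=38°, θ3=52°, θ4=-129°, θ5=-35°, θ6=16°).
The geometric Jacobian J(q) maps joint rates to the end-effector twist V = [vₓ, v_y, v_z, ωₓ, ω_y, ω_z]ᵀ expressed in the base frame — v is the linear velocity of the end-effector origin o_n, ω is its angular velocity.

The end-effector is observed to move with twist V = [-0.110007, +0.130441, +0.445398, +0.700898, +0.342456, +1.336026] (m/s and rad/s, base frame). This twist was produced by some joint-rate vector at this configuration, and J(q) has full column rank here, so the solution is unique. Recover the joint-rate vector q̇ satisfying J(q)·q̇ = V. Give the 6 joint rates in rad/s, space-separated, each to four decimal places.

o_n = [0.2198, 0.7486, 0.4956]
J₁: ẑ×o_n = [-0.7486, 0.2198, 0.0000], ω = ẑ
J2: z=[-0.8480, -0.5299, 0.0000] o=[-0.1378, 0.2205, 0.0000] → [-0.2626, 0.4203, -0.2584, -0.8480, -0.5299, 0.0000]
J3: z=[-0.8480, -0.5299, 0.0000] o=[-0.3674, 0.5880, -0.3386] → [-0.4421, 0.7075, 0.1750, -0.8480, -0.5299, 0.0000]
J4: z=[-0.5299, 0.8480, -0.0000] o=[-0.4947, 0.5086, -0.8186] → [1.1145, 0.6964, -0.7331, -0.5299, 0.8480, -0.0000]
J5: z=[-0.5337, -0.3335, 0.7771] o=[-0.2992, 1.0316, -0.4599] → [-0.0987, 0.9132, 0.3241, -0.5337, -0.3335, 0.7771]
J6: z=[-0.5337, -0.3335, 0.7771] o=[0.3087, 0.8772, 0.0328] → [-0.0544, 0.1778, 0.0389, -0.5337, -0.3335, 0.7771]
q̇ = J⁺·V = [0.5480, -0.7770, -0.6370, -0.0810, 0.9020, 0.1120]

0.5480 -0.7770 -0.6370 -0.0810 0.9020 0.1120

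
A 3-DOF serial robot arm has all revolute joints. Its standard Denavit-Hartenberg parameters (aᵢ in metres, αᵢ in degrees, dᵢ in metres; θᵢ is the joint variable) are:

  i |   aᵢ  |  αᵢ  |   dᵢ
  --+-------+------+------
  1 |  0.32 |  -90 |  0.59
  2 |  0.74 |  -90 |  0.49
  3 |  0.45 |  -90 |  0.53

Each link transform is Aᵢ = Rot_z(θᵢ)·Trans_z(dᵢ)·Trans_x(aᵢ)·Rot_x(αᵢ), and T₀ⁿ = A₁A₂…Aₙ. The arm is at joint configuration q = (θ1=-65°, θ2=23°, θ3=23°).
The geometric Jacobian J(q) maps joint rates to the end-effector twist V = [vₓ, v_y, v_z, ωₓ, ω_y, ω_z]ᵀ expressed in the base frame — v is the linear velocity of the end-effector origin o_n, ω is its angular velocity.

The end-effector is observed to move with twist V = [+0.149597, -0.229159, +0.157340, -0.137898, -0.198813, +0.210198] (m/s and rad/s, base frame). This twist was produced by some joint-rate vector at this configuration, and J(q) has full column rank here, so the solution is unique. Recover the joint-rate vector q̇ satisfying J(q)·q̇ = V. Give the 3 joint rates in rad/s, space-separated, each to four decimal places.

o_n = [0.7815, -0.9325, -0.3489]
J₁: ẑ×o_n = [0.9325, 0.7815, -0.0000], ω = ẑ
J2: z=[0.9063, 0.4226, 0.0000] o=[0.1352, -0.2900, 0.5900] → [-0.3968, 0.8509, -0.8554, 0.9063, 0.4226, 0.0000]
J3: z=[-0.1651, 0.3541, -0.9205] o=[0.8672, -0.7003, 0.3009] → [-0.4438, -0.0284, 0.0687, -0.1651, 0.3541, -0.9205]
q̇ = J⁺·V = [-0.0770, -0.2090, -0.3120]

-0.0770 -0.2090 -0.3120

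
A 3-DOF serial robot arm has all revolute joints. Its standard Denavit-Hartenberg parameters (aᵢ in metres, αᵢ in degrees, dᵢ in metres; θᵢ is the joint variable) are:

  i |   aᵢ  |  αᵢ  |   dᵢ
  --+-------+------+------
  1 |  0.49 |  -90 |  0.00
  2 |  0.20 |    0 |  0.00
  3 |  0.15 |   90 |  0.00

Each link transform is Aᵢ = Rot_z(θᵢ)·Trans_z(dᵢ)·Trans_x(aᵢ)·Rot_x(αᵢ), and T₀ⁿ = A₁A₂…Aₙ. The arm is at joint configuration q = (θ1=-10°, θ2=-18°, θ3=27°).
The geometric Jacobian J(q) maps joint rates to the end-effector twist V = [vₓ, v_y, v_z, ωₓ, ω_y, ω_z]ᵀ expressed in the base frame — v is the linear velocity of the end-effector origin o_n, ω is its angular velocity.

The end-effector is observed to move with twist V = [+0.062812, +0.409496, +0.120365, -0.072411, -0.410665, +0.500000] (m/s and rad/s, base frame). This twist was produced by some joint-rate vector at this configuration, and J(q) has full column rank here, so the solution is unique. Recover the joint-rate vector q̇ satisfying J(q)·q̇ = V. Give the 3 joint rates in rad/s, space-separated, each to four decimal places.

0.5000 -0.3080 -0.1090

o_n = [0.8158, -0.1438, 0.0383]
J₁: ẑ×o_n = [0.1438, 0.8158, -0.0000], ω = ẑ
J2: z=[0.1736, 0.9848, 0.0000] o=[0.4826, -0.0851, 0.0000] → [0.0378, -0.0067, -0.3384, 0.1736, 0.9848, 0.0000]
J3: z=[0.1736, 0.9848, 0.0000] o=[0.6699, -0.1181, 0.0618] → [-0.0231, 0.0041, -0.1482, 0.1736, 0.9848, 0.0000]
q̇ = J⁺·V = [0.5000, -0.3080, -0.1090]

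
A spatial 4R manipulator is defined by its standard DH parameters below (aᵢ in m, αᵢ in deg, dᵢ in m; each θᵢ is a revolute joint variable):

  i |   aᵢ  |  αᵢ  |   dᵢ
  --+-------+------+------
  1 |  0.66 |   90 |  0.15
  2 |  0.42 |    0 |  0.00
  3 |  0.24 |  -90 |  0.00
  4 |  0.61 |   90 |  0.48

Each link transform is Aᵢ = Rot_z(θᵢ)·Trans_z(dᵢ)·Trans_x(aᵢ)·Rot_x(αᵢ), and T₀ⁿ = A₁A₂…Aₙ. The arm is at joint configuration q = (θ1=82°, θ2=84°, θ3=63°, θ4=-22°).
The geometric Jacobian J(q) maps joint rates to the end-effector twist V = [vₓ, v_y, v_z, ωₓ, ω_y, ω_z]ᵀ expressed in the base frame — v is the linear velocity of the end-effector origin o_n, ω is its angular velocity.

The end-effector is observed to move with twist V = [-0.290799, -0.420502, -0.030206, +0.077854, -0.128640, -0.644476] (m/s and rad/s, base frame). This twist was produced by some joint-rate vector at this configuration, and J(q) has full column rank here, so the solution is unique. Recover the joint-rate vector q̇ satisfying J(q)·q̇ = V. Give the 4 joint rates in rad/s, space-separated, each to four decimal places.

o_n = [0.1938, -0.2627, 0.6039]
J₁: ẑ×o_n = [0.2627, 0.1938, -0.0000], ω = ẑ
J2: z=[0.9903, -0.1392, 0.0000] o=[0.0919, 0.6536, 0.1500] → [-0.0632, -0.4495, -0.8931, 0.9903, -0.1392, 0.0000]
J3: z=[0.9903, -0.1392, 0.0000] o=[0.0980, 0.6971, 0.5677] → [-0.0050, -0.0358, -0.9370, 0.9903, -0.1392, 0.0000]
J4: z=[-0.0758, -0.5393, -0.8387] o=[0.0700, 0.4977, 0.6984] → [-0.5867, -0.1111, 0.1245, -0.0758, -0.5393, -0.8387]
q̇ = J⁺·V = [-0.4650, 0.7330, -0.6380, 0.2140]

-0.4650 0.7330 -0.6380 0.2140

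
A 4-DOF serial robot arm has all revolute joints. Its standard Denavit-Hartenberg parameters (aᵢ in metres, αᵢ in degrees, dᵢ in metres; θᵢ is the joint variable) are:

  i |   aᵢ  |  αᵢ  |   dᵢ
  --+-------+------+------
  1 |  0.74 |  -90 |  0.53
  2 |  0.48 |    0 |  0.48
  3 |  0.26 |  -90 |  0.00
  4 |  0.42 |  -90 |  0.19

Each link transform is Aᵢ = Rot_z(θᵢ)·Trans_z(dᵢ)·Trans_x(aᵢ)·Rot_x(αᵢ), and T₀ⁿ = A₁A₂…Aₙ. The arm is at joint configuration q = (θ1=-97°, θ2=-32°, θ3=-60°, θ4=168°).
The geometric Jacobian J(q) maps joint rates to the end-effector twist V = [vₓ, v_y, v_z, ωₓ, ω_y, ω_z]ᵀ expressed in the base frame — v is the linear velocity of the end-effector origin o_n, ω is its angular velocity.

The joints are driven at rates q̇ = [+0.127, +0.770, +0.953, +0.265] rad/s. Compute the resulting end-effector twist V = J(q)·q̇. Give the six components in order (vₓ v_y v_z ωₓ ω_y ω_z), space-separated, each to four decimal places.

o_n = [0.2262, -1.3801, 0.6403]
J₁: ẑ×o_n = [1.3801, 0.2262, -0.0000], ω = ẑ
J2: z=[0.9925, -0.1219, 0.0000] o=[-0.0902, -0.7345, 0.5300] → [-0.0134, -0.1094, -0.6022, 0.9925, -0.1219, 0.0000]
J3: z=[0.9925, -0.1219, 0.0000] o=[0.3366, -1.1970, 0.7844] → [0.0176, 0.1430, -0.1951, 0.9925, -0.1219, 0.0000]
J4: z=[-0.1218, -0.9919, 0.0349] o=[0.3377, -1.1880, 1.0442] → [0.4074, -0.0531, -0.0873, -0.1218, -0.9919, 0.0349]
V = J·q̇ = [0.2896, 0.0667, -0.6728, 1.6779, -0.4728, 0.1362]

0.2896 0.0667 -0.6728 1.6779 -0.4728 0.1362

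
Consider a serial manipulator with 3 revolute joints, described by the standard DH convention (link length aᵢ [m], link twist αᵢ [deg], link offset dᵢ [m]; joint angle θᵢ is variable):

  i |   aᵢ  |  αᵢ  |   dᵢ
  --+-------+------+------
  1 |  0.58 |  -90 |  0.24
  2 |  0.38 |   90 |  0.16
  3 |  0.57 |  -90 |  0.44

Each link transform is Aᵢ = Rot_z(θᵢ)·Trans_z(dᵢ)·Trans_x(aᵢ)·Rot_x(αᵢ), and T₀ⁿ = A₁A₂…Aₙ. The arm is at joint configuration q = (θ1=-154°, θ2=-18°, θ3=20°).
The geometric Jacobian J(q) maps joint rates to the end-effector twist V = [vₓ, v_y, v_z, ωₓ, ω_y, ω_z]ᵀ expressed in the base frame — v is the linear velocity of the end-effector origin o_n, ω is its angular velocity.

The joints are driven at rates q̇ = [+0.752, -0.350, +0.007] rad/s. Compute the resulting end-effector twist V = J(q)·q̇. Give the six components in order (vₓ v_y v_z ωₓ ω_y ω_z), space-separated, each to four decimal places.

0.8968 -0.6669 0.2568 -0.1515 0.3155 0.7587

o_n = [-1.0262, -0.8954, 0.9414]
J₁: ẑ×o_n = [0.8954, -1.0262, 0.0000], ω = ẑ
J2: z=[0.4384, -0.8988, 0.0000] o=[-0.5213, -0.2543, 0.2400] → [-0.6304, -0.3075, -0.7348, 0.4384, -0.8988, 0.0000]
J3: z=[0.2777, 0.1355, 0.9511] o=[-0.7760, -0.5565, 0.3574] → [0.4014, -0.4001, -0.0602, 0.2777, 0.1355, 0.9511]
V = J·q̇ = [0.8968, -0.6669, 0.2568, -0.1515, 0.3155, 0.7587]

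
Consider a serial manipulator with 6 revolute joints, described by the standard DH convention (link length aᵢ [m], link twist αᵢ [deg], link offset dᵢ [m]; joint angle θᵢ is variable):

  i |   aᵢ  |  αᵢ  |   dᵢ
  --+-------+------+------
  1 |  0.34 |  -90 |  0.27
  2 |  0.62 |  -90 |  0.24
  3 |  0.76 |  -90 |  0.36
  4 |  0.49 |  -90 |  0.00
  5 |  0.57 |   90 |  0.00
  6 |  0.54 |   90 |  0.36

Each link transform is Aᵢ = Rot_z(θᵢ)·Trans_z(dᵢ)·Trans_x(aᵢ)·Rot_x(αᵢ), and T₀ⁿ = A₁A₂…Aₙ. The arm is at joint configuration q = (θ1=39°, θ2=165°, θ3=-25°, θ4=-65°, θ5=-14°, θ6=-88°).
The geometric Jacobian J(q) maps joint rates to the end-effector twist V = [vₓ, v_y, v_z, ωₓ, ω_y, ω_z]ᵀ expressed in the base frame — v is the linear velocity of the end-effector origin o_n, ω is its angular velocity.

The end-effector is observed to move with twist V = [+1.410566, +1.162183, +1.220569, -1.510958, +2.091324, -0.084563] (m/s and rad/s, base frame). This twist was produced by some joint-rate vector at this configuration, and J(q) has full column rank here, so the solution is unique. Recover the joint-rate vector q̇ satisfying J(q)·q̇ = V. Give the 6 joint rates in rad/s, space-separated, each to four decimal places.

-0.0160 0.6400 -0.0310 -0.8630 0.6740 -0.9710

o_n = [-1.1696, -0.8406, 1.3165]
J₁: ẑ×o_n = [0.8406, -1.1696, 0.0000], ω = ẑ
J2: z=[-0.6293, 0.7771, 0.0000] o=[0.2642, 0.2140, 0.2700] → [0.8133, 0.6586, 1.7780, -0.6293, 0.7771, 0.0000]
J3: z=[-0.2011, -0.1629, 0.9659] o=[-0.3522, 0.0236, 0.1095] → [0.6381, -0.5468, 0.0407, -0.2011, -0.1629, 0.9659]
J4: z=[0.2531, -0.9612, -0.1094] o=[-1.1438, -0.2041, 0.2790] → [-1.0670, -0.2598, -0.1859, 0.2531, -0.9612, -0.1094]
J5: z=[-0.7726, -0.1328, -0.6208] o=[-1.4291, -0.3225, 0.6594] → [-0.4089, 0.3467, 0.4347, -0.7726, -0.1328, -0.6208]
J6: z=[0.3864, -0.8742, -0.2939] o=[-1.7162, -0.5887, 1.0736] → [-0.2864, -0.2545, 0.3805, 0.3864, -0.8742, -0.2939]
q̇ = J⁺·V = [-0.0160, 0.6400, -0.0310, -0.8630, 0.6740, -0.9710]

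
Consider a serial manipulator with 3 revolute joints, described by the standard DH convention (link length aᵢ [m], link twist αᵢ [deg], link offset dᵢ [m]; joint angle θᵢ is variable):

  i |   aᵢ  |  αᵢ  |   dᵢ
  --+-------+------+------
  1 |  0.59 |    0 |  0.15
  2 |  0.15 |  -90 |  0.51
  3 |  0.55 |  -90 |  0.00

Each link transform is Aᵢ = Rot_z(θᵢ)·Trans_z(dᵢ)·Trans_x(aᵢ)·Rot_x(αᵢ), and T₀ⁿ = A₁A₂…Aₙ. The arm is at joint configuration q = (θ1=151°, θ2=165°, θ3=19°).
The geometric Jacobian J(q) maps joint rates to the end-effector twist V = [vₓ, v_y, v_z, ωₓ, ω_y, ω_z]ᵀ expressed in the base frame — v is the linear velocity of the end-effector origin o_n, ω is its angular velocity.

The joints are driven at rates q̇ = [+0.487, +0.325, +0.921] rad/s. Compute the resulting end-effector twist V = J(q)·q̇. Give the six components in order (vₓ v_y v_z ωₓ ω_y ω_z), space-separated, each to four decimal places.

0.1200 0.2546 -0.4790 0.6398 0.6625 0.8120

o_n = [-0.0340, -0.1794, 0.4809]
J₁: ẑ×o_n = [0.1794, -0.0340, 0.0000], ω = ẑ
J2: z=[0.0000, 0.0000, 1.0000] o=[-0.5160, 0.2860, 0.1500] → [0.4654, 0.4820, -0.0000, 0.0000, 0.0000, 1.0000]
J3: z=[0.6947, 0.7193, 0.0000] o=[-0.4081, 0.1818, 0.6600] → [-0.1288, 0.1244, -0.5200, 0.6947, 0.7193, 0.0000]
V = J·q̇ = [0.1200, 0.2546, -0.4790, 0.6398, 0.6625, 0.8120]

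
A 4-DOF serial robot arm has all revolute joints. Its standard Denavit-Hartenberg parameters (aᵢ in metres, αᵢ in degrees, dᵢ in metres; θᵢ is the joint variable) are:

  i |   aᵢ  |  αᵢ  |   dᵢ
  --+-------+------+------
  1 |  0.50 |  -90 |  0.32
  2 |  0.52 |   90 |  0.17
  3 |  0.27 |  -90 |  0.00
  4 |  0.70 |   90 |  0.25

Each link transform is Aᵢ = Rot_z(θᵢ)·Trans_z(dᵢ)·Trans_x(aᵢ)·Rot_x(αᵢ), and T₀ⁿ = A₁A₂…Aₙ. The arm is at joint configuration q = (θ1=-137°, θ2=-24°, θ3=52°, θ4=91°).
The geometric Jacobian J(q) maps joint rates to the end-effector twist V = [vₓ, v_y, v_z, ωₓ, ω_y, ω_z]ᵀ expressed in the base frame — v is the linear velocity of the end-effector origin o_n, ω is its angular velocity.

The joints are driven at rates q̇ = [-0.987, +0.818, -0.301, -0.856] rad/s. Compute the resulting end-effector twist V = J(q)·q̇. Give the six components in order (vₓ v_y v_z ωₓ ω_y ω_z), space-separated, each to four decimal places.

o_n = [-0.5363, -1.2207, -0.1235]
J₁: ẑ×o_n = [1.2207, -0.5363, 0.0000], ω = ẑ
J2: z=[0.6820, -0.7314, 0.0000] o=[-0.3657, -0.3410, 0.3200] → [0.3243, 0.3024, -0.7247, 0.6820, -0.7314, 0.0000]
J3: z=[0.2975, 0.2774, 0.9135] o=[-0.5972, -0.7893, 0.5315] → [0.2124, 0.2505, -0.1452, 0.2975, 0.2774, 0.9135]
J4: z=[0.9464, 0.0407, -0.3205] o=[-0.5631, -1.0485, 0.5991] → [-0.0846, 0.6752, -0.1641, 0.9464, 0.0407, -0.3205]
V = J·q̇ = [-0.9311, 0.1233, -0.4086, -0.3418, -0.7166, -0.9876]

-0.9311 0.1233 -0.4086 -0.3418 -0.7166 -0.9876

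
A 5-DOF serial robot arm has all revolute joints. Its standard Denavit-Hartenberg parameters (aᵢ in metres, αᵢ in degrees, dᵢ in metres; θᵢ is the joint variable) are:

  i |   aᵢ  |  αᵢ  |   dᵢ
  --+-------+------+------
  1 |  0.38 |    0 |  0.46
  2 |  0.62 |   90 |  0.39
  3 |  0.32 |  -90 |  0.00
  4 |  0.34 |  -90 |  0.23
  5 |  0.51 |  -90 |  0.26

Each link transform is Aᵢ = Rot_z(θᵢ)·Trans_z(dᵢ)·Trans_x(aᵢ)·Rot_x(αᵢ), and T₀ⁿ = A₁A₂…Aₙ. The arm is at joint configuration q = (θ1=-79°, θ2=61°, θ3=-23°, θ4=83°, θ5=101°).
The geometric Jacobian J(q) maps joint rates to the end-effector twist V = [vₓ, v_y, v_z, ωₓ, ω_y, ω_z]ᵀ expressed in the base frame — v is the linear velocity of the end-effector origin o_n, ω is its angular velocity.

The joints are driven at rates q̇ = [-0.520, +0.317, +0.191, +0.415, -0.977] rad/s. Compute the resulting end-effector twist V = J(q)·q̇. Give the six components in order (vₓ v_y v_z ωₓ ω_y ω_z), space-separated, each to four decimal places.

-0.0886 0.2111 -0.0707 0.9073 -0.6208 -0.1999

o_n = [0.7259, -0.2987, 0.5651]
J₁: ẑ×o_n = [0.2987, 0.7259, -0.0000], ω = ẑ
J2: z=[0.0000, 0.0000, 1.0000] o=[0.0725, -0.3730, 0.4600] → [-0.0743, 0.6534, 0.0000, 0.0000, 0.0000, 1.0000]
J3: z=[-0.3090, -0.9511, 0.0000] o=[0.6622, -0.5646, 0.8500] → [0.2709, -0.0880, -0.0215, -0.3090, -0.9511, 0.0000]
J4: z=[0.3716, -0.1207, 0.9205] o=[0.9423, -0.6556, 0.7250] → [-0.3092, -0.1398, 0.1065, 0.3716, -0.1207, 0.9205]
J5: z=[-0.8313, 0.3982, 0.3878] o=[1.1683, -0.3742, 0.9205] → [-0.1708, -0.4670, 0.1134, -0.8313, 0.3982, 0.3878]
V = J·q̇ = [-0.0886, 0.2111, -0.0707, 0.9073, -0.6208, -0.1999]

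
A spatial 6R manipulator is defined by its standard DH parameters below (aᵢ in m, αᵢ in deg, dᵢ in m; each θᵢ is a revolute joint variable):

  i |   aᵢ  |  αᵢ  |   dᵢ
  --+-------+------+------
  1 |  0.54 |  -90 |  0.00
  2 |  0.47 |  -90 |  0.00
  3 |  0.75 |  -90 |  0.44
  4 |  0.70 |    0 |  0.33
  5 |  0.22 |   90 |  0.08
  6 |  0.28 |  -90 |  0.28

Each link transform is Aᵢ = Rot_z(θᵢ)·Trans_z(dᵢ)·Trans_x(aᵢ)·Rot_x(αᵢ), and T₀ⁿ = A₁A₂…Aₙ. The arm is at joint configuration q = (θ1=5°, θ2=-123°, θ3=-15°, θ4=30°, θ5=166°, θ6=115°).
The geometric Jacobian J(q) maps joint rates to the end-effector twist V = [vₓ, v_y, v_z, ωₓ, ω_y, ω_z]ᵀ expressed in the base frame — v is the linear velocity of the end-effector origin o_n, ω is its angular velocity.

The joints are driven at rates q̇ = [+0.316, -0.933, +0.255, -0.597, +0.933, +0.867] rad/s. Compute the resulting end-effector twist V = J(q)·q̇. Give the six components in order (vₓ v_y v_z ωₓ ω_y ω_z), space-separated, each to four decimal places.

-0.9957 -0.4124 -0.6472 -0.2902 -1.3498 -0.1197

o_n = [-0.5264, -0.3827, 1.4129]
J₁: ẑ×o_n = [0.3827, -0.5264, 0.0000], ω = ẑ
J2: z=[-0.0872, 0.9962, 0.0000] o=[0.5379, 0.0471, 0.0000] → [1.4075, 0.1231, 1.0978, -0.0872, 0.9962, 0.0000]
J3: z=[0.8355, 0.0731, 0.5446] o=[0.2829, 0.0248, 0.3942] → [0.2964, -1.2919, -0.2813, 0.8355, 0.0731, 0.5446]
J4: z=[-0.0562, -0.9745, 0.2171] o=[0.2406, 0.2159, 1.2414] → [-0.0372, -0.1568, -0.7138, -0.0562, -0.9745, 0.2171]
J5: z=[-0.0562, -0.9745, 0.2171] o=[-0.4018, -0.0028, 1.6135] → [0.2779, -0.0383, -0.1001, -0.0562, -0.9745, 0.2171]
J6: z=[-0.6524, -0.1287, -0.7468] o=[-0.2400, -0.1211, 1.4926] → [-0.1851, 0.1619, 0.1338, -0.6524, -0.1287, -0.7468]
V = J·q̇ = [-0.9957, -0.4124, -0.6472, -0.2902, -1.3498, -0.1197]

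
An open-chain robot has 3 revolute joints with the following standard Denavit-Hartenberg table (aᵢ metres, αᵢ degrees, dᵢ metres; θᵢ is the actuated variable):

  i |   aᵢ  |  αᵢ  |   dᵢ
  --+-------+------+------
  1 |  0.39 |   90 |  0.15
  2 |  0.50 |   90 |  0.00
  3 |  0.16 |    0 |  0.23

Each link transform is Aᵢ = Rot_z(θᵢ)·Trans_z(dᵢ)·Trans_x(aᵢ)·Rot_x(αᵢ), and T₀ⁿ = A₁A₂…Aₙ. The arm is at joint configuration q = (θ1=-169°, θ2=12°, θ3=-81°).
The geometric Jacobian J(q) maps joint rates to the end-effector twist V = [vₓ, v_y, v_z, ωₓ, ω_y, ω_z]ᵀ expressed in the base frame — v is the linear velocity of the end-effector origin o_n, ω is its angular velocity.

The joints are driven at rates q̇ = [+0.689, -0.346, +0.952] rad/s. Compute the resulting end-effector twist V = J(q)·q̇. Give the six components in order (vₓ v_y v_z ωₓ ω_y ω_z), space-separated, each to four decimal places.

o_n = [-0.9037, -0.3367, 0.0342]
J₁: ẑ×o_n = [0.3367, -0.9037, 0.0000], ω = ẑ
J2: z=[-0.1908, 0.9816, 0.0000] o=[-0.3828, -0.0744, 0.1500] → [-0.1137, -0.0221, 0.5614, -0.1908, 0.9816, 0.0000]
J3: z=[-0.2041, -0.0397, -0.9781] o=[-0.8629, -0.1677, 0.2540] → [-0.1565, -0.0049, 0.0329, -0.2041, -0.0397, -0.9781]
V = J·q̇ = [0.1223, -0.6197, -0.1630, -0.1283, -0.3774, -0.2422]

0.1223 -0.6197 -0.1630 -0.1283 -0.3774 -0.2422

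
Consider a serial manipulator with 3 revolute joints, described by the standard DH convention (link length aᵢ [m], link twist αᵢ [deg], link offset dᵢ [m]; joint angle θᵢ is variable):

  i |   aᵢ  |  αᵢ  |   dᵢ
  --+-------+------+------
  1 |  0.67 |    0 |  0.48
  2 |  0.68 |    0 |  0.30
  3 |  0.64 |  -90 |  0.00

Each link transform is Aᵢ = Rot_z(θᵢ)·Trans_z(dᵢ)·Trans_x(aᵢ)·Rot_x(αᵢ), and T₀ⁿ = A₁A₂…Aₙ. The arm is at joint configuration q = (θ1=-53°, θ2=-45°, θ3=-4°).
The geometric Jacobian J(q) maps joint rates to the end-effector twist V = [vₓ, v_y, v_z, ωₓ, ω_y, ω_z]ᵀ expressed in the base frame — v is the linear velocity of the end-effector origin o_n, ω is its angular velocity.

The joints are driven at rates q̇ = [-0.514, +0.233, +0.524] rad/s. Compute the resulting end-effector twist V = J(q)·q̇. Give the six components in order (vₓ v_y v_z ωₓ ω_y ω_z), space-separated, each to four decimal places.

o_n = [0.1755, -1.8345, 0.7800]
J₁: ẑ×o_n = [1.8345, 0.1755, -0.0000], ω = ẑ
J2: z=[0.0000, 0.0000, 1.0000] o=[0.4032, -0.5351, 0.4800] → [1.2994, -0.2277, 0.0000, 0.0000, 0.0000, 1.0000]
J3: z=[0.0000, 0.0000, 1.0000] o=[0.3086, -1.2085, 0.7800] → [0.6260, -0.1331, 0.0000, 0.0000, 0.0000, 1.0000]
V = J·q̇ = [-0.3121, -0.2130, 0.0000, 0.0000, 0.0000, 0.2430]

-0.3121 -0.2130 0.0000 0.0000 0.0000 0.2430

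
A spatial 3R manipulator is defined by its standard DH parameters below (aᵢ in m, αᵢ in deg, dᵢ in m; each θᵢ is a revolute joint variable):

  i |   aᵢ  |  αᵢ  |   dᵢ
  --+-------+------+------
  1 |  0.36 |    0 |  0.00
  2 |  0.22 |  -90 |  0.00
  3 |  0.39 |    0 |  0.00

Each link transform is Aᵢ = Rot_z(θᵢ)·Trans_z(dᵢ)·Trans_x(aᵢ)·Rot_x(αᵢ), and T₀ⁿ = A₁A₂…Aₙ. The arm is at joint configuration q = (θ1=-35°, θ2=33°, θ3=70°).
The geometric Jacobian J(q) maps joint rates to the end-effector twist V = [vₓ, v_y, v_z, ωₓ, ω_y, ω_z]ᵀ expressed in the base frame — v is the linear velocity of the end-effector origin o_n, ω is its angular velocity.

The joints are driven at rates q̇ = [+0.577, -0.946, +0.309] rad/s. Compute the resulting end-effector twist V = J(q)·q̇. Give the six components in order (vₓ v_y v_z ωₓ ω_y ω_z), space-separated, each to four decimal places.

0.0014 0.0438 -0.0412 0.0108 0.3088 -0.3690

o_n = [0.6481, -0.2188, -0.3665]
J₁: ẑ×o_n = [0.2188, 0.6481, -0.0000], ω = ẑ
J2: z=[0.0000, 0.0000, 1.0000] o=[0.2949, -0.2065, 0.0000] → [0.0123, 0.3532, -0.0000, 0.0000, 0.0000, 1.0000]
J3: z=[0.0349, 0.9994, 0.0000] o=[0.5148, -0.2142, 0.0000] → [-0.3663, 0.0128, -0.1334, 0.0349, 0.9994, 0.0000]
V = J·q̇ = [0.0014, 0.0438, -0.0412, 0.0108, 0.3088, -0.3690]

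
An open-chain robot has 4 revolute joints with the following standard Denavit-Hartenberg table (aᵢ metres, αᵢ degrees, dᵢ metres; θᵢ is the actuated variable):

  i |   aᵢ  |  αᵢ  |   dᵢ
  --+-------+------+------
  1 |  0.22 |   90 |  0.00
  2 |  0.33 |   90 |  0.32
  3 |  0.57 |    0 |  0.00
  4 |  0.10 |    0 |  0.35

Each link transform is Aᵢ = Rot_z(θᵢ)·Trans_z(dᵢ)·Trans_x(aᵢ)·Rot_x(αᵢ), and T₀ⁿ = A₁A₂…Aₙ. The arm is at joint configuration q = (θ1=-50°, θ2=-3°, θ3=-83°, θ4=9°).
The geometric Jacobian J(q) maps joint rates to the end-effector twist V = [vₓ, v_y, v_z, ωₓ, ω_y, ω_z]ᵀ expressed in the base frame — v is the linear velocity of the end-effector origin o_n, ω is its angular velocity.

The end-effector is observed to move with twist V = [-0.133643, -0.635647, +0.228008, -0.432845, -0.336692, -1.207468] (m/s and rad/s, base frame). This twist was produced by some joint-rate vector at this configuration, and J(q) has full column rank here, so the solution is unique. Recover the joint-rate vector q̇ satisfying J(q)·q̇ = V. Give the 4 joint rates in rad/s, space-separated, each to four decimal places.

-0.8200 0.5480 -0.2130 0.6010

o_n = [0.6656, -0.2614, -0.3719]
J₁: ẑ×o_n = [0.2614, 0.6656, -0.0000], ω = ẑ
J2: z=[-0.7660, -0.6428, 0.0000] o=[0.1414, -0.1685, 0.0000] → [0.2390, -0.2849, 0.4081, -0.7660, -0.6428, 0.0000]
J3: z=[-0.0336, 0.0401, -0.9986] o=[0.1081, -0.6267, -0.0173] → [0.3505, -0.5687, -0.0346, -0.0336, 0.0401, -0.9986]
J4: z=[-0.0336, 0.0401, -0.9986] o=[0.5861, -0.3162, -0.0209] → [0.0406, -0.0913, -0.0050, -0.0336, 0.0401, -0.9986]
q̇ = J⁺·V = [-0.8200, 0.5480, -0.2130, 0.6010]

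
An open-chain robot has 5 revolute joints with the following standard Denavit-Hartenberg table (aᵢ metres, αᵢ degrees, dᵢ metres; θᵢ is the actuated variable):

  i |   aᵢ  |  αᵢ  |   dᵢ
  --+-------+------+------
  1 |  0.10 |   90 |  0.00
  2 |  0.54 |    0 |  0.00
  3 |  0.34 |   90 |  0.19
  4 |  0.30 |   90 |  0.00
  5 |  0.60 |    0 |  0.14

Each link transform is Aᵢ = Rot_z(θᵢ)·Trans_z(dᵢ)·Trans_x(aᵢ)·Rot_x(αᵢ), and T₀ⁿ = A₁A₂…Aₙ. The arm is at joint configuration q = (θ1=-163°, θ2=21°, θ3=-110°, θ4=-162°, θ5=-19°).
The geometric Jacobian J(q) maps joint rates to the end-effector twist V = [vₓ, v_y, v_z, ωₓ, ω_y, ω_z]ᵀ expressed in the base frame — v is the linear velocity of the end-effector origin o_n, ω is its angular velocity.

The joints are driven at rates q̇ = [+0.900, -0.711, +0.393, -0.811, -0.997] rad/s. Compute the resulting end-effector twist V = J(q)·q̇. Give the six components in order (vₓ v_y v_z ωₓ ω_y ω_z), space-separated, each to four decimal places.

o_n = [-0.7718, -0.1783, 0.7250]
J₁: ẑ×o_n = [0.1783, -0.7718, 0.0000], ω = ẑ
J2: z=[-0.2924, 0.9563, 0.0000] o=[-0.0956, -0.0292, 0.0000] → [0.6933, 0.2120, 0.6902, -0.2924, 0.9563, 0.0000]
J3: z=[-0.2924, 0.9563, 0.0000] o=[-0.5777, -0.1766, 0.1935] → [0.5082, 0.1554, 0.1861, -0.2924, 0.9563, 0.0000]
J4: z=[0.9562, 0.2923, -0.0175] o=[-0.6390, 0.0033, -0.1464] → [0.2516, -0.8309, -0.1348, 0.9562, 0.2923, -0.0175]
J5: z=[-0.2729, 0.9111, 0.3090] o=[-0.6071, -0.0839, 0.1388] → [0.5632, 0.1091, 0.1759, -0.2729, 0.9111, 0.3090]
V = J·q̇ = [-0.8982, -0.2192, -0.4836, -0.4104, -1.4495, 0.6061]

-0.8982 -0.2192 -0.4836 -0.4104 -1.4495 0.6061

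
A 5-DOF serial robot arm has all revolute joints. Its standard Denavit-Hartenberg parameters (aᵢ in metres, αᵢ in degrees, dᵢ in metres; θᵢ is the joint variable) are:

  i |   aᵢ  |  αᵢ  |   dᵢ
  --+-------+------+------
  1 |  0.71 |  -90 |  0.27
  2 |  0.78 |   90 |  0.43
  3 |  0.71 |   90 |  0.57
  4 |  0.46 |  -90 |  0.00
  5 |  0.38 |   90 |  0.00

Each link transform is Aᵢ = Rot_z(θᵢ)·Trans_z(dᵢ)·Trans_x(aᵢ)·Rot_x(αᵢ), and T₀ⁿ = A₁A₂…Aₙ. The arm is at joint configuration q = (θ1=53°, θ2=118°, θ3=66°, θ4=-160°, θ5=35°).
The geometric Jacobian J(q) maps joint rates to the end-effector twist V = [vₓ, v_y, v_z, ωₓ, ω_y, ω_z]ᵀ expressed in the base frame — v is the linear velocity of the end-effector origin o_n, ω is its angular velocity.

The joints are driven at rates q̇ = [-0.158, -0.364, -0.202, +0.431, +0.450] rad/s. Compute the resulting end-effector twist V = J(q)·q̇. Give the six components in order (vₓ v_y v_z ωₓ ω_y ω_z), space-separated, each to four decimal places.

o_n = [0.0241, 0.8714, -0.3813]
J₁: ẑ×o_n = [-0.8714, 0.0241, 0.0000], ω = ẑ
J2: z=[-0.7986, 0.6018, 0.0000] o=[0.4273, 0.5670, 0.2700] → [-0.3920, -0.5202, -0.0005, -0.7986, 0.6018, 0.0000]
J3: z=[0.5314, 0.7052, -0.4695] o=[-0.1365, 0.5334, -0.4187] → [0.1851, -0.0953, 0.0664, 0.5314, 0.7052, -0.4695]
J4: z=[0.0667, -0.5873, -0.8066] o=[-0.4332, 1.2174, -0.9413] → [-0.6079, -0.4063, 0.2455, 0.0667, -0.5873, -0.8066]
J5: z=[-0.7882, -0.5267, 0.3183] o=[-0.1518, 0.9347, -0.7122] → [-0.1541, 0.3168, 0.1425, -0.7882, -0.5267, 0.3183]
V = J·q̇ = [-0.0884, 0.1722, 0.1567, -0.1425, -0.8517, -0.2676]

-0.0884 0.1722 0.1567 -0.1425 -0.8517 -0.2676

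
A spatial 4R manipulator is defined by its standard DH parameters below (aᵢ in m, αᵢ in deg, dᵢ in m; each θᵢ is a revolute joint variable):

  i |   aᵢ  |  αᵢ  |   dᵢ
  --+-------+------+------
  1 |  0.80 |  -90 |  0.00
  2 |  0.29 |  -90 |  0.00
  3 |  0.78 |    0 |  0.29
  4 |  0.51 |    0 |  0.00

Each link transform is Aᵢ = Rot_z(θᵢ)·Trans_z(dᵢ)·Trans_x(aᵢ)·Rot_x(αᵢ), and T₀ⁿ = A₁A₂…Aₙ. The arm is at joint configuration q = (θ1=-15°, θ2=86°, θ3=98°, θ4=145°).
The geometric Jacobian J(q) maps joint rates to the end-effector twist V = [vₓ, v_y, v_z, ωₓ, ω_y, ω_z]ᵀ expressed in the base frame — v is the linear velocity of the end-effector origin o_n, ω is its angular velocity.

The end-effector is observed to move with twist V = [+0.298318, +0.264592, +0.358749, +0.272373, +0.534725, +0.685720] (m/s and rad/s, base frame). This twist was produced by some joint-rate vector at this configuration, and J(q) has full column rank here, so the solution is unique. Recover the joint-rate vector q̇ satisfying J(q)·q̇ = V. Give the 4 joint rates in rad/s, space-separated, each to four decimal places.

0.6770 0.5870 0.1690 -0.2940

o_n = [0.4076, -0.4384, 0.0297]
J₁: ẑ×o_n = [0.4384, 0.4076, -0.0000], ω = ẑ
J2: z=[0.2588, 0.9659, 0.0000] o=[0.7727, -0.2071, 0.0000] → [0.0287, -0.0077, 0.2928, 0.2588, 0.9659, 0.0000]
J3: z=[-0.9636, 0.2582, -0.0698] o=[0.7923, -0.2123, -0.2893] → [0.0666, 0.3342, 0.3172, -0.9636, 0.2582, -0.0698]
J4: z=[-0.9636, 0.2582, -0.0698] o=[0.3056, -0.8815, -0.2012] → [0.0905, 0.2154, -0.4533, -0.9636, 0.2582, -0.0698]
q̇ = J⁺·V = [0.6770, 0.5870, 0.1690, -0.2940]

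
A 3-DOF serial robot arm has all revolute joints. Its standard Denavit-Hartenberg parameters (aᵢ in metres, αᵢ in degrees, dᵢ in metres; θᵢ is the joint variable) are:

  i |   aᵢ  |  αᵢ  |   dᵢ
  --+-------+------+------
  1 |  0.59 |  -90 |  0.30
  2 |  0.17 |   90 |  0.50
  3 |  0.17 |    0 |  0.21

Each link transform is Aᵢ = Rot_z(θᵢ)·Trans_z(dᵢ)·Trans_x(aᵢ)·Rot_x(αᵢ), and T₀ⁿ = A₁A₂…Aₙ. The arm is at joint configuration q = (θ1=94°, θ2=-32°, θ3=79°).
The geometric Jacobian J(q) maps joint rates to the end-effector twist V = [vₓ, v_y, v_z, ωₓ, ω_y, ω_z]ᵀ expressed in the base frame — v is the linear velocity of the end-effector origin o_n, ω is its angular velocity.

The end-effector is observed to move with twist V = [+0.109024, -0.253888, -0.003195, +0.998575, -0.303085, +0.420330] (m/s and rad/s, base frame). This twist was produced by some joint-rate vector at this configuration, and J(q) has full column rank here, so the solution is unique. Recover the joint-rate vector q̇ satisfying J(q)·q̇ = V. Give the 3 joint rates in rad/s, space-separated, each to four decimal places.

-0.1750 -0.9750 0.7020

o_n = [-0.7106, 0.6023, 0.5854]
J₁: ẑ×o_n = [-0.6023, -0.7106, 0.0000], ω = ẑ
J2: z=[-0.9976, -0.0698, 0.0000] o=[-0.0412, 0.5886, 0.3000] → [-0.0199, 0.2847, -0.0604, -0.9976, -0.0698, 0.0000]
J3: z=[0.0370, -0.5286, 0.8480] o=[-0.5500, 0.6975, 0.3901] → [-0.0225, -0.1434, -0.0884, 0.0370, -0.5286, 0.8480]
q̇ = J⁺·V = [-0.1750, -0.9750, 0.7020]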